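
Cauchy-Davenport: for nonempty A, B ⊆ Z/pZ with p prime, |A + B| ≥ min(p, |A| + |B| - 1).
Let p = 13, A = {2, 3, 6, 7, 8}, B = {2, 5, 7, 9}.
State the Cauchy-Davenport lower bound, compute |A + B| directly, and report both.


Cauchy-Davenport: |A + B| ≥ min(p, |A| + |B| - 1) for A, B nonempty in Z/pZ.
|A| = 5, |B| = 4, p = 13.
CD lower bound = min(13, 5 + 4 - 1) = min(13, 8) = 8.
Compute A + B mod 13 directly:
a = 2: 2+2=4, 2+5=7, 2+7=9, 2+9=11
a = 3: 3+2=5, 3+5=8, 3+7=10, 3+9=12
a = 6: 6+2=8, 6+5=11, 6+7=0, 6+9=2
a = 7: 7+2=9, 7+5=12, 7+7=1, 7+9=3
a = 8: 8+2=10, 8+5=0, 8+7=2, 8+9=4
A + B = {0, 1, 2, 3, 4, 5, 7, 8, 9, 10, 11, 12}, so |A + B| = 12.
Verify: 12 ≥ 8? Yes ✓.

CD lower bound = 8, actual |A + B| = 12.


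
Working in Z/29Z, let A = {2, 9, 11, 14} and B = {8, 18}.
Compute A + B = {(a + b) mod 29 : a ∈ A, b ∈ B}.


Work in Z/29Z: reduce every sum a + b modulo 29.
Enumerate all 8 pairs:
a = 2: 2+8=10, 2+18=20
a = 9: 9+8=17, 9+18=27
a = 11: 11+8=19, 11+18=0
a = 14: 14+8=22, 14+18=3
Distinct residues collected: {0, 3, 10, 17, 19, 20, 22, 27}
|A + B| = 8 (out of 29 total residues).

A + B = {0, 3, 10, 17, 19, 20, 22, 27}


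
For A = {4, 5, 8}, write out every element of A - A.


A - A = {a - a' : a, a' ∈ A}.
Compute a - a' for each ordered pair (a, a'):
a = 4: 4-4=0, 4-5=-1, 4-8=-4
a = 5: 5-4=1, 5-5=0, 5-8=-3
a = 8: 8-4=4, 8-5=3, 8-8=0
Collecting distinct values (and noting 0 appears from a-a):
A - A = {-4, -3, -1, 0, 1, 3, 4}
|A - A| = 7

A - A = {-4, -3, -1, 0, 1, 3, 4}


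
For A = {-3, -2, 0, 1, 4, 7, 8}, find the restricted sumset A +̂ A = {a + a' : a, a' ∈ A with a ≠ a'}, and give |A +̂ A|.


Restricted sumset: A +̂ A = {a + a' : a ∈ A, a' ∈ A, a ≠ a'}.
Equivalently, take A + A and drop any sum 2a that is achievable ONLY as a + a for a ∈ A (i.e. sums representable only with equal summands).
Enumerate pairs (a, a') with a < a' (symmetric, so each unordered pair gives one sum; this covers all a ≠ a'):
  -3 + -2 = -5
  -3 + 0 = -3
  -3 + 1 = -2
  -3 + 4 = 1
  -3 + 7 = 4
  -3 + 8 = 5
  -2 + 0 = -2
  -2 + 1 = -1
  -2 + 4 = 2
  -2 + 7 = 5
  -2 + 8 = 6
  0 + 1 = 1
  0 + 4 = 4
  0 + 7 = 7
  0 + 8 = 8
  1 + 4 = 5
  1 + 7 = 8
  1 + 8 = 9
  4 + 7 = 11
  4 + 8 = 12
  7 + 8 = 15
Collected distinct sums: {-5, -3, -2, -1, 1, 2, 4, 5, 6, 7, 8, 9, 11, 12, 15}
|A +̂ A| = 15
(Reference bound: |A +̂ A| ≥ 2|A| - 3 for |A| ≥ 2, with |A| = 7 giving ≥ 11.)

|A +̂ A| = 15


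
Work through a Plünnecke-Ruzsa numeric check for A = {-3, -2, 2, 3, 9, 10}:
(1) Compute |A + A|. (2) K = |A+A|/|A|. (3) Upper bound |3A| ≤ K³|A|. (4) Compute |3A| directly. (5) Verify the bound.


|A| = 6.
Step 1: Compute A + A by enumerating all 36 pairs.
A + A = {-6, -5, -4, -1, 0, 1, 4, 5, 6, 7, 8, 11, 12, 13, 18, 19, 20}, so |A + A| = 17.
Step 2: Doubling constant K = |A + A|/|A| = 17/6 = 17/6 ≈ 2.8333.
Step 3: Plünnecke-Ruzsa gives |3A| ≤ K³·|A| = (2.8333)³ · 6 ≈ 136.4722.
Step 4: Compute 3A = A + A + A directly by enumerating all triples (a,b,c) ∈ A³; |3A| = 33.
Step 5: Check 33 ≤ 136.4722? Yes ✓.

K = 17/6, Plünnecke-Ruzsa bound K³|A| ≈ 136.4722, |3A| = 33, inequality holds.


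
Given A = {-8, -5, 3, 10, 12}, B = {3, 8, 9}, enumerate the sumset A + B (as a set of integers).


A + B = {a + b : a ∈ A, b ∈ B}.
Enumerate all |A|·|B| = 5·3 = 15 pairs (a, b) and collect distinct sums.
a = -8: -8+3=-5, -8+8=0, -8+9=1
a = -5: -5+3=-2, -5+8=3, -5+9=4
a = 3: 3+3=6, 3+8=11, 3+9=12
a = 10: 10+3=13, 10+8=18, 10+9=19
a = 12: 12+3=15, 12+8=20, 12+9=21
Collecting distinct sums: A + B = {-5, -2, 0, 1, 3, 4, 6, 11, 12, 13, 15, 18, 19, 20, 21}
|A + B| = 15

A + B = {-5, -2, 0, 1, 3, 4, 6, 11, 12, 13, 15, 18, 19, 20, 21}


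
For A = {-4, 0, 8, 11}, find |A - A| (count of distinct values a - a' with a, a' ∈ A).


A - A = {a - a' : a, a' ∈ A}; |A| = 4.
Bounds: 2|A|-1 ≤ |A - A| ≤ |A|² - |A| + 1, i.e. 7 ≤ |A - A| ≤ 13.
Note: 0 ∈ A - A always (from a - a). The set is symmetric: if d ∈ A - A then -d ∈ A - A.
Enumerate nonzero differences d = a - a' with a > a' (then include -d):
Positive differences: {3, 4, 8, 11, 12, 15}
Full difference set: {0} ∪ (positive diffs) ∪ (negative diffs).
|A - A| = 1 + 2·6 = 13 (matches direct enumeration: 13).

|A - A| = 13


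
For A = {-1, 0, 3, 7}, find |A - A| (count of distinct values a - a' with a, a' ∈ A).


A - A = {a - a' : a, a' ∈ A}; |A| = 4.
Bounds: 2|A|-1 ≤ |A - A| ≤ |A|² - |A| + 1, i.e. 7 ≤ |A - A| ≤ 13.
Note: 0 ∈ A - A always (from a - a). The set is symmetric: if d ∈ A - A then -d ∈ A - A.
Enumerate nonzero differences d = a - a' with a > a' (then include -d):
Positive differences: {1, 3, 4, 7, 8}
Full difference set: {0} ∪ (positive diffs) ∪ (negative diffs).
|A - A| = 1 + 2·5 = 11 (matches direct enumeration: 11).

|A - A| = 11


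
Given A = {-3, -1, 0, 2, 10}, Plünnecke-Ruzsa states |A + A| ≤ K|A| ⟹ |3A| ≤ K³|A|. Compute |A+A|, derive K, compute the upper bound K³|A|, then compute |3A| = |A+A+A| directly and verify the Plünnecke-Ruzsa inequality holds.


|A| = 5.
Step 1: Compute A + A by enumerating all 25 pairs.
A + A = {-6, -4, -3, -2, -1, 0, 1, 2, 4, 7, 9, 10, 12, 20}, so |A + A| = 14.
Step 2: Doubling constant K = |A + A|/|A| = 14/5 = 14/5 ≈ 2.8000.
Step 3: Plünnecke-Ruzsa gives |3A| ≤ K³·|A| = (2.8000)³ · 5 ≈ 109.7600.
Step 4: Compute 3A = A + A + A directly by enumerating all triples (a,b,c) ∈ A³; |3A| = 26.
Step 5: Check 26 ≤ 109.7600? Yes ✓.

K = 14/5, Plünnecke-Ruzsa bound K³|A| ≈ 109.7600, |3A| = 26, inequality holds.


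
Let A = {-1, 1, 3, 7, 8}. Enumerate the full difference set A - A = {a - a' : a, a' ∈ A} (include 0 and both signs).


A - A = {a - a' : a, a' ∈ A}.
Compute a - a' for each ordered pair (a, a'):
a = -1: -1--1=0, -1-1=-2, -1-3=-4, -1-7=-8, -1-8=-9
a = 1: 1--1=2, 1-1=0, 1-3=-2, 1-7=-6, 1-8=-7
a = 3: 3--1=4, 3-1=2, 3-3=0, 3-7=-4, 3-8=-5
a = 7: 7--1=8, 7-1=6, 7-3=4, 7-7=0, 7-8=-1
a = 8: 8--1=9, 8-1=7, 8-3=5, 8-7=1, 8-8=0
Collecting distinct values (and noting 0 appears from a-a):
A - A = {-9, -8, -7, -6, -5, -4, -2, -1, 0, 1, 2, 4, 5, 6, 7, 8, 9}
|A - A| = 17

A - A = {-9, -8, -7, -6, -5, -4, -2, -1, 0, 1, 2, 4, 5, 6, 7, 8, 9}


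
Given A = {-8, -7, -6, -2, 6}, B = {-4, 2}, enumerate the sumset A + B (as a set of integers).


A + B = {a + b : a ∈ A, b ∈ B}.
Enumerate all |A|·|B| = 5·2 = 10 pairs (a, b) and collect distinct sums.
a = -8: -8+-4=-12, -8+2=-6
a = -7: -7+-4=-11, -7+2=-5
a = -6: -6+-4=-10, -6+2=-4
a = -2: -2+-4=-6, -2+2=0
a = 6: 6+-4=2, 6+2=8
Collecting distinct sums: A + B = {-12, -11, -10, -6, -5, -4, 0, 2, 8}
|A + B| = 9

A + B = {-12, -11, -10, -6, -5, -4, 0, 2, 8}


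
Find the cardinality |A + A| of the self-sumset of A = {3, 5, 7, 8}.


A + A = {a + a' : a, a' ∈ A}; |A| = 4.
General bounds: 2|A| - 1 ≤ |A + A| ≤ |A|(|A|+1)/2, i.e. 7 ≤ |A + A| ≤ 10.
Lower bound 2|A|-1 is attained iff A is an arithmetic progression.
Enumerate sums a + a' for a ≤ a' (symmetric, so this suffices):
a = 3: 3+3=6, 3+5=8, 3+7=10, 3+8=11
a = 5: 5+5=10, 5+7=12, 5+8=13
a = 7: 7+7=14, 7+8=15
a = 8: 8+8=16
Distinct sums: {6, 8, 10, 11, 12, 13, 14, 15, 16}
|A + A| = 9

|A + A| = 9


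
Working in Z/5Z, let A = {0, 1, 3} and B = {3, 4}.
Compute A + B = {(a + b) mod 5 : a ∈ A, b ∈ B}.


Work in Z/5Z: reduce every sum a + b modulo 5.
Enumerate all 6 pairs:
a = 0: 0+3=3, 0+4=4
a = 1: 1+3=4, 1+4=0
a = 3: 3+3=1, 3+4=2
Distinct residues collected: {0, 1, 2, 3, 4}
|A + B| = 5 (out of 5 total residues).

A + B = {0, 1, 2, 3, 4}


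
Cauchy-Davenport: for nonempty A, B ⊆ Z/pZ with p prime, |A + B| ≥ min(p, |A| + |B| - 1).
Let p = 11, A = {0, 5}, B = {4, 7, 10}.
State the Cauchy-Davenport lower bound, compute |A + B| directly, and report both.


Cauchy-Davenport: |A + B| ≥ min(p, |A| + |B| - 1) for A, B nonempty in Z/pZ.
|A| = 2, |B| = 3, p = 11.
CD lower bound = min(11, 2 + 3 - 1) = min(11, 4) = 4.
Compute A + B mod 11 directly:
a = 0: 0+4=4, 0+7=7, 0+10=10
a = 5: 5+4=9, 5+7=1, 5+10=4
A + B = {1, 4, 7, 9, 10}, so |A + B| = 5.
Verify: 5 ≥ 4? Yes ✓.

CD lower bound = 4, actual |A + B| = 5.


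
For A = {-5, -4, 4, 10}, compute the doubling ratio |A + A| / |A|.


|A| = 4.
Compute A + A by enumerating all 16 pairs.
A + A = {-10, -9, -8, -1, 0, 5, 6, 8, 14, 20}, so |A + A| = 10.
K = |A + A| / |A| = 10/4 = 5/2 ≈ 2.5000.
Reference: AP of size 4 gives K = 7/4 ≈ 1.7500; a fully generic set of size 4 gives K ≈ 2.5000.

|A| = 4, |A + A| = 10, K = 10/4 = 5/2.


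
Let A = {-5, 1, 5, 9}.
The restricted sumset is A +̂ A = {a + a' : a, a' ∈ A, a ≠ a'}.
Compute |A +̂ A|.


Restricted sumset: A +̂ A = {a + a' : a ∈ A, a' ∈ A, a ≠ a'}.
Equivalently, take A + A and drop any sum 2a that is achievable ONLY as a + a for a ∈ A (i.e. sums representable only with equal summands).
Enumerate pairs (a, a') with a < a' (symmetric, so each unordered pair gives one sum; this covers all a ≠ a'):
  -5 + 1 = -4
  -5 + 5 = 0
  -5 + 9 = 4
  1 + 5 = 6
  1 + 9 = 10
  5 + 9 = 14
Collected distinct sums: {-4, 0, 4, 6, 10, 14}
|A +̂ A| = 6
(Reference bound: |A +̂ A| ≥ 2|A| - 3 for |A| ≥ 2, with |A| = 4 giving ≥ 5.)

|A +̂ A| = 6


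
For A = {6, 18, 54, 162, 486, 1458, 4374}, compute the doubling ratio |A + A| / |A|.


|A| = 7.
Compute A + A by enumerating all 49 pairs.
A + A = {12, 24, 36, 60, 72, 108, 168, 180, 216, 324, 492, 504, 540, 648, 972, 1464, 1476, 1512, 1620, 1944, 2916, 4380, 4392, 4428, 4536, 4860, 5832, 8748}, so |A + A| = 28.
K = |A + A| / |A| = 28/7 = 4/1 ≈ 4.0000.
Reference: AP of size 7 gives K = 13/7 ≈ 1.8571; a fully generic set of size 7 gives K ≈ 4.0000.

|A| = 7, |A + A| = 28, K = 28/7 = 4/1.


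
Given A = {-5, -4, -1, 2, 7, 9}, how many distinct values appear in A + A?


A + A = {a + a' : a, a' ∈ A}; |A| = 6.
General bounds: 2|A| - 1 ≤ |A + A| ≤ |A|(|A|+1)/2, i.e. 11 ≤ |A + A| ≤ 21.
Lower bound 2|A|-1 is attained iff A is an arithmetic progression.
Enumerate sums a + a' for a ≤ a' (symmetric, so this suffices):
a = -5: -5+-5=-10, -5+-4=-9, -5+-1=-6, -5+2=-3, -5+7=2, -5+9=4
a = -4: -4+-4=-8, -4+-1=-5, -4+2=-2, -4+7=3, -4+9=5
a = -1: -1+-1=-2, -1+2=1, -1+7=6, -1+9=8
a = 2: 2+2=4, 2+7=9, 2+9=11
a = 7: 7+7=14, 7+9=16
a = 9: 9+9=18
Distinct sums: {-10, -9, -8, -6, -5, -3, -2, 1, 2, 3, 4, 5, 6, 8, 9, 11, 14, 16, 18}
|A + A| = 19

|A + A| = 19


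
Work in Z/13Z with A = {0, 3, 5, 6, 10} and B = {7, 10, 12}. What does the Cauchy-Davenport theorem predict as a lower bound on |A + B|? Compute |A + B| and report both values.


Cauchy-Davenport: |A + B| ≥ min(p, |A| + |B| - 1) for A, B nonempty in Z/pZ.
|A| = 5, |B| = 3, p = 13.
CD lower bound = min(13, 5 + 3 - 1) = min(13, 7) = 7.
Compute A + B mod 13 directly:
a = 0: 0+7=7, 0+10=10, 0+12=12
a = 3: 3+7=10, 3+10=0, 3+12=2
a = 5: 5+7=12, 5+10=2, 5+12=4
a = 6: 6+7=0, 6+10=3, 6+12=5
a = 10: 10+7=4, 10+10=7, 10+12=9
A + B = {0, 2, 3, 4, 5, 7, 9, 10, 12}, so |A + B| = 9.
Verify: 9 ≥ 7? Yes ✓.

CD lower bound = 7, actual |A + B| = 9.


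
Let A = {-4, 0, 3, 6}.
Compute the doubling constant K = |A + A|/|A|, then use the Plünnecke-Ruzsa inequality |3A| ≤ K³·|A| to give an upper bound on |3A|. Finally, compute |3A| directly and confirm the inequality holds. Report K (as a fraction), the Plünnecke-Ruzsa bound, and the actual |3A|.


|A| = 4.
Step 1: Compute A + A by enumerating all 16 pairs.
A + A = {-8, -4, -1, 0, 2, 3, 6, 9, 12}, so |A + A| = 9.
Step 2: Doubling constant K = |A + A|/|A| = 9/4 = 9/4 ≈ 2.2500.
Step 3: Plünnecke-Ruzsa gives |3A| ≤ K³·|A| = (2.2500)³ · 4 ≈ 45.5625.
Step 4: Compute 3A = A + A + A directly by enumerating all triples (a,b,c) ∈ A³; |3A| = 16.
Step 5: Check 16 ≤ 45.5625? Yes ✓.

K = 9/4, Plünnecke-Ruzsa bound K³|A| ≈ 45.5625, |3A| = 16, inequality holds.


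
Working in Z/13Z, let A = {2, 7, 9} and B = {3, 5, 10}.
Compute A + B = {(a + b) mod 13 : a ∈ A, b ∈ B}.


Work in Z/13Z: reduce every sum a + b modulo 13.
Enumerate all 9 pairs:
a = 2: 2+3=5, 2+5=7, 2+10=12
a = 7: 7+3=10, 7+5=12, 7+10=4
a = 9: 9+3=12, 9+5=1, 9+10=6
Distinct residues collected: {1, 4, 5, 6, 7, 10, 12}
|A + B| = 7 (out of 13 total residues).

A + B = {1, 4, 5, 6, 7, 10, 12}


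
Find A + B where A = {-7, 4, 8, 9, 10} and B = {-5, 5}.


A + B = {a + b : a ∈ A, b ∈ B}.
Enumerate all |A|·|B| = 5·2 = 10 pairs (a, b) and collect distinct sums.
a = -7: -7+-5=-12, -7+5=-2
a = 4: 4+-5=-1, 4+5=9
a = 8: 8+-5=3, 8+5=13
a = 9: 9+-5=4, 9+5=14
a = 10: 10+-5=5, 10+5=15
Collecting distinct sums: A + B = {-12, -2, -1, 3, 4, 5, 9, 13, 14, 15}
|A + B| = 10

A + B = {-12, -2, -1, 3, 4, 5, 9, 13, 14, 15}


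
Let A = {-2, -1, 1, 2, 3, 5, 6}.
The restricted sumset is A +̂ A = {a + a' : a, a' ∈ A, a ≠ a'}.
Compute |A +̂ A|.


Restricted sumset: A +̂ A = {a + a' : a ∈ A, a' ∈ A, a ≠ a'}.
Equivalently, take A + A and drop any sum 2a that is achievable ONLY as a + a for a ∈ A (i.e. sums representable only with equal summands).
Enumerate pairs (a, a') with a < a' (symmetric, so each unordered pair gives one sum; this covers all a ≠ a'):
  -2 + -1 = -3
  -2 + 1 = -1
  -2 + 2 = 0
  -2 + 3 = 1
  -2 + 5 = 3
  -2 + 6 = 4
  -1 + 1 = 0
  -1 + 2 = 1
  -1 + 3 = 2
  -1 + 5 = 4
  -1 + 6 = 5
  1 + 2 = 3
  1 + 3 = 4
  1 + 5 = 6
  1 + 6 = 7
  2 + 3 = 5
  2 + 5 = 7
  2 + 6 = 8
  3 + 5 = 8
  3 + 6 = 9
  5 + 6 = 11
Collected distinct sums: {-3, -1, 0, 1, 2, 3, 4, 5, 6, 7, 8, 9, 11}
|A +̂ A| = 13
(Reference bound: |A +̂ A| ≥ 2|A| - 3 for |A| ≥ 2, with |A| = 7 giving ≥ 11.)

|A +̂ A| = 13


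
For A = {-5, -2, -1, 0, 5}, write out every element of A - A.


A - A = {a - a' : a, a' ∈ A}.
Compute a - a' for each ordered pair (a, a'):
a = -5: -5--5=0, -5--2=-3, -5--1=-4, -5-0=-5, -5-5=-10
a = -2: -2--5=3, -2--2=0, -2--1=-1, -2-0=-2, -2-5=-7
a = -1: -1--5=4, -1--2=1, -1--1=0, -1-0=-1, -1-5=-6
a = 0: 0--5=5, 0--2=2, 0--1=1, 0-0=0, 0-5=-5
a = 5: 5--5=10, 5--2=7, 5--1=6, 5-0=5, 5-5=0
Collecting distinct values (and noting 0 appears from a-a):
A - A = {-10, -7, -6, -5, -4, -3, -2, -1, 0, 1, 2, 3, 4, 5, 6, 7, 10}
|A - A| = 17

A - A = {-10, -7, -6, -5, -4, -3, -2, -1, 0, 1, 2, 3, 4, 5, 6, 7, 10}


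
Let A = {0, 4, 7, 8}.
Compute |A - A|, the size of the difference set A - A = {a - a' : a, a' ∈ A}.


A - A = {a - a' : a, a' ∈ A}; |A| = 4.
Bounds: 2|A|-1 ≤ |A - A| ≤ |A|² - |A| + 1, i.e. 7 ≤ |A - A| ≤ 13.
Note: 0 ∈ A - A always (from a - a). The set is symmetric: if d ∈ A - A then -d ∈ A - A.
Enumerate nonzero differences d = a - a' with a > a' (then include -d):
Positive differences: {1, 3, 4, 7, 8}
Full difference set: {0} ∪ (positive diffs) ∪ (negative diffs).
|A - A| = 1 + 2·5 = 11 (matches direct enumeration: 11).

|A - A| = 11


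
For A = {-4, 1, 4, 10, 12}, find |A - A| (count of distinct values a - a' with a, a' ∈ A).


A - A = {a - a' : a, a' ∈ A}; |A| = 5.
Bounds: 2|A|-1 ≤ |A - A| ≤ |A|² - |A| + 1, i.e. 9 ≤ |A - A| ≤ 21.
Note: 0 ∈ A - A always (from a - a). The set is symmetric: if d ∈ A - A then -d ∈ A - A.
Enumerate nonzero differences d = a - a' with a > a' (then include -d):
Positive differences: {2, 3, 5, 6, 8, 9, 11, 14, 16}
Full difference set: {0} ∪ (positive diffs) ∪ (negative diffs).
|A - A| = 1 + 2·9 = 19 (matches direct enumeration: 19).

|A - A| = 19


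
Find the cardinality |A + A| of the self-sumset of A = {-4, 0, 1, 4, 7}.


A + A = {a + a' : a, a' ∈ A}; |A| = 5.
General bounds: 2|A| - 1 ≤ |A + A| ≤ |A|(|A|+1)/2, i.e. 9 ≤ |A + A| ≤ 15.
Lower bound 2|A|-1 is attained iff A is an arithmetic progression.
Enumerate sums a + a' for a ≤ a' (symmetric, so this suffices):
a = -4: -4+-4=-8, -4+0=-4, -4+1=-3, -4+4=0, -4+7=3
a = 0: 0+0=0, 0+1=1, 0+4=4, 0+7=7
a = 1: 1+1=2, 1+4=5, 1+7=8
a = 4: 4+4=8, 4+7=11
a = 7: 7+7=14
Distinct sums: {-8, -4, -3, 0, 1, 2, 3, 4, 5, 7, 8, 11, 14}
|A + A| = 13

|A + A| = 13


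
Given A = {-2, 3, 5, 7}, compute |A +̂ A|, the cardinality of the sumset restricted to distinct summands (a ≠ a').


Restricted sumset: A +̂ A = {a + a' : a ∈ A, a' ∈ A, a ≠ a'}.
Equivalently, take A + A and drop any sum 2a that is achievable ONLY as a + a for a ∈ A (i.e. sums representable only with equal summands).
Enumerate pairs (a, a') with a < a' (symmetric, so each unordered pair gives one sum; this covers all a ≠ a'):
  -2 + 3 = 1
  -2 + 5 = 3
  -2 + 7 = 5
  3 + 5 = 8
  3 + 7 = 10
  5 + 7 = 12
Collected distinct sums: {1, 3, 5, 8, 10, 12}
|A +̂ A| = 6
(Reference bound: |A +̂ A| ≥ 2|A| - 3 for |A| ≥ 2, with |A| = 4 giving ≥ 5.)

|A +̂ A| = 6


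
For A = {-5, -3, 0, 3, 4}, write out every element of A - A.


A - A = {a - a' : a, a' ∈ A}.
Compute a - a' for each ordered pair (a, a'):
a = -5: -5--5=0, -5--3=-2, -5-0=-5, -5-3=-8, -5-4=-9
a = -3: -3--5=2, -3--3=0, -3-0=-3, -3-3=-6, -3-4=-7
a = 0: 0--5=5, 0--3=3, 0-0=0, 0-3=-3, 0-4=-4
a = 3: 3--5=8, 3--3=6, 3-0=3, 3-3=0, 3-4=-1
a = 4: 4--5=9, 4--3=7, 4-0=4, 4-3=1, 4-4=0
Collecting distinct values (and noting 0 appears from a-a):
A - A = {-9, -8, -7, -6, -5, -4, -3, -2, -1, 0, 1, 2, 3, 4, 5, 6, 7, 8, 9}
|A - A| = 19

A - A = {-9, -8, -7, -6, -5, -4, -3, -2, -1, 0, 1, 2, 3, 4, 5, 6, 7, 8, 9}


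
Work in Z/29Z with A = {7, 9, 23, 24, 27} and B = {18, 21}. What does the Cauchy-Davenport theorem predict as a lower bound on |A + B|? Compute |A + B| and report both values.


Cauchy-Davenport: |A + B| ≥ min(p, |A| + |B| - 1) for A, B nonempty in Z/pZ.
|A| = 5, |B| = 2, p = 29.
CD lower bound = min(29, 5 + 2 - 1) = min(29, 6) = 6.
Compute A + B mod 29 directly:
a = 7: 7+18=25, 7+21=28
a = 9: 9+18=27, 9+21=1
a = 23: 23+18=12, 23+21=15
a = 24: 24+18=13, 24+21=16
a = 27: 27+18=16, 27+21=19
A + B = {1, 12, 13, 15, 16, 19, 25, 27, 28}, so |A + B| = 9.
Verify: 9 ≥ 6? Yes ✓.

CD lower bound = 6, actual |A + B| = 9.


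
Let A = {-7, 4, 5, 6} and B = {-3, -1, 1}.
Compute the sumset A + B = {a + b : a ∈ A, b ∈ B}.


A + B = {a + b : a ∈ A, b ∈ B}.
Enumerate all |A|·|B| = 4·3 = 12 pairs (a, b) and collect distinct sums.
a = -7: -7+-3=-10, -7+-1=-8, -7+1=-6
a = 4: 4+-3=1, 4+-1=3, 4+1=5
a = 5: 5+-3=2, 5+-1=4, 5+1=6
a = 6: 6+-3=3, 6+-1=5, 6+1=7
Collecting distinct sums: A + B = {-10, -8, -6, 1, 2, 3, 4, 5, 6, 7}
|A + B| = 10

A + B = {-10, -8, -6, 1, 2, 3, 4, 5, 6, 7}


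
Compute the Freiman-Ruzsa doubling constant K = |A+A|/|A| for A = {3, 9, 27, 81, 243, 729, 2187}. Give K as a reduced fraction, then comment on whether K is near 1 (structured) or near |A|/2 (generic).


|A| = 7.
Compute A + A by enumerating all 49 pairs.
A + A = {6, 12, 18, 30, 36, 54, 84, 90, 108, 162, 246, 252, 270, 324, 486, 732, 738, 756, 810, 972, 1458, 2190, 2196, 2214, 2268, 2430, 2916, 4374}, so |A + A| = 28.
K = |A + A| / |A| = 28/7 = 4/1 ≈ 4.0000.
Reference: AP of size 7 gives K = 13/7 ≈ 1.8571; a fully generic set of size 7 gives K ≈ 4.0000.

|A| = 7, |A + A| = 28, K = 28/7 = 4/1.


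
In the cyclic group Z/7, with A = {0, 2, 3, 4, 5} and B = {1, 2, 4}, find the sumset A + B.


Work in Z/7Z: reduce every sum a + b modulo 7.
Enumerate all 15 pairs:
a = 0: 0+1=1, 0+2=2, 0+4=4
a = 2: 2+1=3, 2+2=4, 2+4=6
a = 3: 3+1=4, 3+2=5, 3+4=0
a = 4: 4+1=5, 4+2=6, 4+4=1
a = 5: 5+1=6, 5+2=0, 5+4=2
Distinct residues collected: {0, 1, 2, 3, 4, 5, 6}
|A + B| = 7 (out of 7 total residues).

A + B = {0, 1, 2, 3, 4, 5, 6}


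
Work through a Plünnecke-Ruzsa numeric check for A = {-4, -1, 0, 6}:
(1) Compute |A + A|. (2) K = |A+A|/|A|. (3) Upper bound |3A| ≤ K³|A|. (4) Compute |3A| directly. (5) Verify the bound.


|A| = 4.
Step 1: Compute A + A by enumerating all 16 pairs.
A + A = {-8, -5, -4, -2, -1, 0, 2, 5, 6, 12}, so |A + A| = 10.
Step 2: Doubling constant K = |A + A|/|A| = 10/4 = 10/4 ≈ 2.5000.
Step 3: Plünnecke-Ruzsa gives |3A| ≤ K³·|A| = (2.5000)³ · 4 ≈ 62.5000.
Step 4: Compute 3A = A + A + A directly by enumerating all triples (a,b,c) ∈ A³; |3A| = 19.
Step 5: Check 19 ≤ 62.5000? Yes ✓.

K = 10/4, Plünnecke-Ruzsa bound K³|A| ≈ 62.5000, |3A| = 19, inequality holds.


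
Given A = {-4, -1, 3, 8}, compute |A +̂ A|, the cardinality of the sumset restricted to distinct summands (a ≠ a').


Restricted sumset: A +̂ A = {a + a' : a ∈ A, a' ∈ A, a ≠ a'}.
Equivalently, take A + A and drop any sum 2a that is achievable ONLY as a + a for a ∈ A (i.e. sums representable only with equal summands).
Enumerate pairs (a, a') with a < a' (symmetric, so each unordered pair gives one sum; this covers all a ≠ a'):
  -4 + -1 = -5
  -4 + 3 = -1
  -4 + 8 = 4
  -1 + 3 = 2
  -1 + 8 = 7
  3 + 8 = 11
Collected distinct sums: {-5, -1, 2, 4, 7, 11}
|A +̂ A| = 6
(Reference bound: |A +̂ A| ≥ 2|A| - 3 for |A| ≥ 2, with |A| = 4 giving ≥ 5.)

|A +̂ A| = 6


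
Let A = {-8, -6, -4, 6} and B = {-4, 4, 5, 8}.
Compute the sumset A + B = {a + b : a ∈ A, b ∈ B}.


A + B = {a + b : a ∈ A, b ∈ B}.
Enumerate all |A|·|B| = 4·4 = 16 pairs (a, b) and collect distinct sums.
a = -8: -8+-4=-12, -8+4=-4, -8+5=-3, -8+8=0
a = -6: -6+-4=-10, -6+4=-2, -6+5=-1, -6+8=2
a = -4: -4+-4=-8, -4+4=0, -4+5=1, -4+8=4
a = 6: 6+-4=2, 6+4=10, 6+5=11, 6+8=14
Collecting distinct sums: A + B = {-12, -10, -8, -4, -3, -2, -1, 0, 1, 2, 4, 10, 11, 14}
|A + B| = 14

A + B = {-12, -10, -8, -4, -3, -2, -1, 0, 1, 2, 4, 10, 11, 14}


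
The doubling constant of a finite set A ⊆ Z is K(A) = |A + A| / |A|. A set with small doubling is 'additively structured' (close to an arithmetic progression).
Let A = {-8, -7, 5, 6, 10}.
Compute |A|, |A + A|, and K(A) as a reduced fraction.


|A| = 5.
Compute A + A by enumerating all 25 pairs.
A + A = {-16, -15, -14, -3, -2, -1, 2, 3, 10, 11, 12, 15, 16, 20}, so |A + A| = 14.
K = |A + A| / |A| = 14/5 (already in lowest terms) ≈ 2.8000.
Reference: AP of size 5 gives K = 9/5 ≈ 1.8000; a fully generic set of size 5 gives K ≈ 3.0000.

|A| = 5, |A + A| = 14, K = 14/5.


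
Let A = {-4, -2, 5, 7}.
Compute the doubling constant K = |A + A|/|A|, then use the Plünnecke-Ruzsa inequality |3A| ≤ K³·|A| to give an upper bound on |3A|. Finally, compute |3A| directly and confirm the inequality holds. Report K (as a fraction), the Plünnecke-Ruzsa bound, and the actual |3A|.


|A| = 4.
Step 1: Compute A + A by enumerating all 16 pairs.
A + A = {-8, -6, -4, 1, 3, 5, 10, 12, 14}, so |A + A| = 9.
Step 2: Doubling constant K = |A + A|/|A| = 9/4 = 9/4 ≈ 2.2500.
Step 3: Plünnecke-Ruzsa gives |3A| ≤ K³·|A| = (2.2500)³ · 4 ≈ 45.5625.
Step 4: Compute 3A = A + A + A directly by enumerating all triples (a,b,c) ∈ A³; |3A| = 16.
Step 5: Check 16 ≤ 45.5625? Yes ✓.

K = 9/4, Plünnecke-Ruzsa bound K³|A| ≈ 45.5625, |3A| = 16, inequality holds.


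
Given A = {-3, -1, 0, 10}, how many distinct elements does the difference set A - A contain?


A - A = {a - a' : a, a' ∈ A}; |A| = 4.
Bounds: 2|A|-1 ≤ |A - A| ≤ |A|² - |A| + 1, i.e. 7 ≤ |A - A| ≤ 13.
Note: 0 ∈ A - A always (from a - a). The set is symmetric: if d ∈ A - A then -d ∈ A - A.
Enumerate nonzero differences d = a - a' with a > a' (then include -d):
Positive differences: {1, 2, 3, 10, 11, 13}
Full difference set: {0} ∪ (positive diffs) ∪ (negative diffs).
|A - A| = 1 + 2·6 = 13 (matches direct enumeration: 13).

|A - A| = 13


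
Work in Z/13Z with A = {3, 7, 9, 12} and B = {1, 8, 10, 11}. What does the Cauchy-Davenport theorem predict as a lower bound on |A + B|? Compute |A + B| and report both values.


Cauchy-Davenport: |A + B| ≥ min(p, |A| + |B| - 1) for A, B nonempty in Z/pZ.
|A| = 4, |B| = 4, p = 13.
CD lower bound = min(13, 4 + 4 - 1) = min(13, 7) = 7.
Compute A + B mod 13 directly:
a = 3: 3+1=4, 3+8=11, 3+10=0, 3+11=1
a = 7: 7+1=8, 7+8=2, 7+10=4, 7+11=5
a = 9: 9+1=10, 9+8=4, 9+10=6, 9+11=7
a = 12: 12+1=0, 12+8=7, 12+10=9, 12+11=10
A + B = {0, 1, 2, 4, 5, 6, 7, 8, 9, 10, 11}, so |A + B| = 11.
Verify: 11 ≥ 7? Yes ✓.

CD lower bound = 7, actual |A + B| = 11.


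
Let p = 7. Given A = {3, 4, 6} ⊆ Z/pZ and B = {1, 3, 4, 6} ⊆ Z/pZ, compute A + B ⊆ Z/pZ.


Work in Z/7Z: reduce every sum a + b modulo 7.
Enumerate all 12 pairs:
a = 3: 3+1=4, 3+3=6, 3+4=0, 3+6=2
a = 4: 4+1=5, 4+3=0, 4+4=1, 4+6=3
a = 6: 6+1=0, 6+3=2, 6+4=3, 6+6=5
Distinct residues collected: {0, 1, 2, 3, 4, 5, 6}
|A + B| = 7 (out of 7 total residues).

A + B = {0, 1, 2, 3, 4, 5, 6}


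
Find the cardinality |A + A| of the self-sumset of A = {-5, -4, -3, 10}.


A + A = {a + a' : a, a' ∈ A}; |A| = 4.
General bounds: 2|A| - 1 ≤ |A + A| ≤ |A|(|A|+1)/2, i.e. 7 ≤ |A + A| ≤ 10.
Lower bound 2|A|-1 is attained iff A is an arithmetic progression.
Enumerate sums a + a' for a ≤ a' (symmetric, so this suffices):
a = -5: -5+-5=-10, -5+-4=-9, -5+-3=-8, -5+10=5
a = -4: -4+-4=-8, -4+-3=-7, -4+10=6
a = -3: -3+-3=-6, -3+10=7
a = 10: 10+10=20
Distinct sums: {-10, -9, -8, -7, -6, 5, 6, 7, 20}
|A + A| = 9

|A + A| = 9


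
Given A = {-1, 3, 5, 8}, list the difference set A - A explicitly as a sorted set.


A - A = {a - a' : a, a' ∈ A}.
Compute a - a' for each ordered pair (a, a'):
a = -1: -1--1=0, -1-3=-4, -1-5=-6, -1-8=-9
a = 3: 3--1=4, 3-3=0, 3-5=-2, 3-8=-5
a = 5: 5--1=6, 5-3=2, 5-5=0, 5-8=-3
a = 8: 8--1=9, 8-3=5, 8-5=3, 8-8=0
Collecting distinct values (and noting 0 appears from a-a):
A - A = {-9, -6, -5, -4, -3, -2, 0, 2, 3, 4, 5, 6, 9}
|A - A| = 13

A - A = {-9, -6, -5, -4, -3, -2, 0, 2, 3, 4, 5, 6, 9}


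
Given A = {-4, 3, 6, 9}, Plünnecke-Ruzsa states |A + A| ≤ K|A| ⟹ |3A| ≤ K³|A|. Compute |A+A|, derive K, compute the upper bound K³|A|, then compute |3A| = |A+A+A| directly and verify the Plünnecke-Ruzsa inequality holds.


|A| = 4.
Step 1: Compute A + A by enumerating all 16 pairs.
A + A = {-8, -1, 2, 5, 6, 9, 12, 15, 18}, so |A + A| = 9.
Step 2: Doubling constant K = |A + A|/|A| = 9/4 = 9/4 ≈ 2.2500.
Step 3: Plünnecke-Ruzsa gives |3A| ≤ K³·|A| = (2.2500)³ · 4 ≈ 45.5625.
Step 4: Compute 3A = A + A + A directly by enumerating all triples (a,b,c) ∈ A³; |3A| = 16.
Step 5: Check 16 ≤ 45.5625? Yes ✓.

K = 9/4, Plünnecke-Ruzsa bound K³|A| ≈ 45.5625, |3A| = 16, inequality holds.


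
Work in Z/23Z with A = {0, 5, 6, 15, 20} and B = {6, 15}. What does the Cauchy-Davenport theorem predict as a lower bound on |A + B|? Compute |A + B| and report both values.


Cauchy-Davenport: |A + B| ≥ min(p, |A| + |B| - 1) for A, B nonempty in Z/pZ.
|A| = 5, |B| = 2, p = 23.
CD lower bound = min(23, 5 + 2 - 1) = min(23, 6) = 6.
Compute A + B mod 23 directly:
a = 0: 0+6=6, 0+15=15
a = 5: 5+6=11, 5+15=20
a = 6: 6+6=12, 6+15=21
a = 15: 15+6=21, 15+15=7
a = 20: 20+6=3, 20+15=12
A + B = {3, 6, 7, 11, 12, 15, 20, 21}, so |A + B| = 8.
Verify: 8 ≥ 6? Yes ✓.

CD lower bound = 6, actual |A + B| = 8.


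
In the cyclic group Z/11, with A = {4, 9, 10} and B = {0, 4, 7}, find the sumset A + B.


Work in Z/11Z: reduce every sum a + b modulo 11.
Enumerate all 9 pairs:
a = 4: 4+0=4, 4+4=8, 4+7=0
a = 9: 9+0=9, 9+4=2, 9+7=5
a = 10: 10+0=10, 10+4=3, 10+7=6
Distinct residues collected: {0, 2, 3, 4, 5, 6, 8, 9, 10}
|A + B| = 9 (out of 11 total residues).

A + B = {0, 2, 3, 4, 5, 6, 8, 9, 10}


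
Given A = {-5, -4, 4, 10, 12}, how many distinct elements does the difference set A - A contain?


A - A = {a - a' : a, a' ∈ A}; |A| = 5.
Bounds: 2|A|-1 ≤ |A - A| ≤ |A|² - |A| + 1, i.e. 9 ≤ |A - A| ≤ 21.
Note: 0 ∈ A - A always (from a - a). The set is symmetric: if d ∈ A - A then -d ∈ A - A.
Enumerate nonzero differences d = a - a' with a > a' (then include -d):
Positive differences: {1, 2, 6, 8, 9, 14, 15, 16, 17}
Full difference set: {0} ∪ (positive diffs) ∪ (negative diffs).
|A - A| = 1 + 2·9 = 19 (matches direct enumeration: 19).

|A - A| = 19


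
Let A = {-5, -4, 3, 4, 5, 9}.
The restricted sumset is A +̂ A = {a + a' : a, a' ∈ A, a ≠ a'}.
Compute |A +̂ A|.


Restricted sumset: A +̂ A = {a + a' : a ∈ A, a' ∈ A, a ≠ a'}.
Equivalently, take A + A and drop any sum 2a that is achievable ONLY as a + a for a ∈ A (i.e. sums representable only with equal summands).
Enumerate pairs (a, a') with a < a' (symmetric, so each unordered pair gives one sum; this covers all a ≠ a'):
  -5 + -4 = -9
  -5 + 3 = -2
  -5 + 4 = -1
  -5 + 5 = 0
  -5 + 9 = 4
  -4 + 3 = -1
  -4 + 4 = 0
  -4 + 5 = 1
  -4 + 9 = 5
  3 + 4 = 7
  3 + 5 = 8
  3 + 9 = 12
  4 + 5 = 9
  4 + 9 = 13
  5 + 9 = 14
Collected distinct sums: {-9, -2, -1, 0, 1, 4, 5, 7, 8, 9, 12, 13, 14}
|A +̂ A| = 13
(Reference bound: |A +̂ A| ≥ 2|A| - 3 for |A| ≥ 2, with |A| = 6 giving ≥ 9.)

|A +̂ A| = 13


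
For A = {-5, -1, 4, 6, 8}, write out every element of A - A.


A - A = {a - a' : a, a' ∈ A}.
Compute a - a' for each ordered pair (a, a'):
a = -5: -5--5=0, -5--1=-4, -5-4=-9, -5-6=-11, -5-8=-13
a = -1: -1--5=4, -1--1=0, -1-4=-5, -1-6=-7, -1-8=-9
a = 4: 4--5=9, 4--1=5, 4-4=0, 4-6=-2, 4-8=-4
a = 6: 6--5=11, 6--1=7, 6-4=2, 6-6=0, 6-8=-2
a = 8: 8--5=13, 8--1=9, 8-4=4, 8-6=2, 8-8=0
Collecting distinct values (and noting 0 appears from a-a):
A - A = {-13, -11, -9, -7, -5, -4, -2, 0, 2, 4, 5, 7, 9, 11, 13}
|A - A| = 15

A - A = {-13, -11, -9, -7, -5, -4, -2, 0, 2, 4, 5, 7, 9, 11, 13}


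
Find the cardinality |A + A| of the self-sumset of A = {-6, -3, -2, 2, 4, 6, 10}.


A + A = {a + a' : a, a' ∈ A}; |A| = 7.
General bounds: 2|A| - 1 ≤ |A + A| ≤ |A|(|A|+1)/2, i.e. 13 ≤ |A + A| ≤ 28.
Lower bound 2|A|-1 is attained iff A is an arithmetic progression.
Enumerate sums a + a' for a ≤ a' (symmetric, so this suffices):
a = -6: -6+-6=-12, -6+-3=-9, -6+-2=-8, -6+2=-4, -6+4=-2, -6+6=0, -6+10=4
a = -3: -3+-3=-6, -3+-2=-5, -3+2=-1, -3+4=1, -3+6=3, -3+10=7
a = -2: -2+-2=-4, -2+2=0, -2+4=2, -2+6=4, -2+10=8
a = 2: 2+2=4, 2+4=6, 2+6=8, 2+10=12
a = 4: 4+4=8, 4+6=10, 4+10=14
a = 6: 6+6=12, 6+10=16
a = 10: 10+10=20
Distinct sums: {-12, -9, -8, -6, -5, -4, -2, -1, 0, 1, 2, 3, 4, 6, 7, 8, 10, 12, 14, 16, 20}
|A + A| = 21

|A + A| = 21


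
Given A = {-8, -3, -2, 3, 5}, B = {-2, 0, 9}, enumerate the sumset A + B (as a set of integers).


A + B = {a + b : a ∈ A, b ∈ B}.
Enumerate all |A|·|B| = 5·3 = 15 pairs (a, b) and collect distinct sums.
a = -8: -8+-2=-10, -8+0=-8, -8+9=1
a = -3: -3+-2=-5, -3+0=-3, -3+9=6
a = -2: -2+-2=-4, -2+0=-2, -2+9=7
a = 3: 3+-2=1, 3+0=3, 3+9=12
a = 5: 5+-2=3, 5+0=5, 5+9=14
Collecting distinct sums: A + B = {-10, -8, -5, -4, -3, -2, 1, 3, 5, 6, 7, 12, 14}
|A + B| = 13

A + B = {-10, -8, -5, -4, -3, -2, 1, 3, 5, 6, 7, 12, 14}


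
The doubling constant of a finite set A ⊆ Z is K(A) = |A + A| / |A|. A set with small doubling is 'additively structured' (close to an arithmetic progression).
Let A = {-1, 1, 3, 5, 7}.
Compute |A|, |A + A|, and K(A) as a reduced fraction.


|A| = 5.
Compute A + A by enumerating all 25 pairs.
A + A = {-2, 0, 2, 4, 6, 8, 10, 12, 14}, so |A + A| = 9.
K = |A + A| / |A| = 9/5 (already in lowest terms) ≈ 1.8000.
Reference: AP of size 5 gives K = 9/5 ≈ 1.8000; a fully generic set of size 5 gives K ≈ 3.0000.

|A| = 5, |A + A| = 9, K = 9/5.


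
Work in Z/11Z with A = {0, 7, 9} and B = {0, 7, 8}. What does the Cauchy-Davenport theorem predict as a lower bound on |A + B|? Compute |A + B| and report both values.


Cauchy-Davenport: |A + B| ≥ min(p, |A| + |B| - 1) for A, B nonempty in Z/pZ.
|A| = 3, |B| = 3, p = 11.
CD lower bound = min(11, 3 + 3 - 1) = min(11, 5) = 5.
Compute A + B mod 11 directly:
a = 0: 0+0=0, 0+7=7, 0+8=8
a = 7: 7+0=7, 7+7=3, 7+8=4
a = 9: 9+0=9, 9+7=5, 9+8=6
A + B = {0, 3, 4, 5, 6, 7, 8, 9}, so |A + B| = 8.
Verify: 8 ≥ 5? Yes ✓.

CD lower bound = 5, actual |A + B| = 8.


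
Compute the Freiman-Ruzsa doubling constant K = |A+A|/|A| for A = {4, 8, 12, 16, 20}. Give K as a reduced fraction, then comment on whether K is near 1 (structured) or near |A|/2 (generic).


|A| = 5.
Compute A + A by enumerating all 25 pairs.
A + A = {8, 12, 16, 20, 24, 28, 32, 36, 40}, so |A + A| = 9.
K = |A + A| / |A| = 9/5 (already in lowest terms) ≈ 1.8000.
Reference: AP of size 5 gives K = 9/5 ≈ 1.8000; a fully generic set of size 5 gives K ≈ 3.0000.

|A| = 5, |A + A| = 9, K = 9/5.


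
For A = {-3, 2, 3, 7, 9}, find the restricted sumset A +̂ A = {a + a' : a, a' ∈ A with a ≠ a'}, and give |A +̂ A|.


Restricted sumset: A +̂ A = {a + a' : a ∈ A, a' ∈ A, a ≠ a'}.
Equivalently, take A + A and drop any sum 2a that is achievable ONLY as a + a for a ∈ A (i.e. sums representable only with equal summands).
Enumerate pairs (a, a') with a < a' (symmetric, so each unordered pair gives one sum; this covers all a ≠ a'):
  -3 + 2 = -1
  -3 + 3 = 0
  -3 + 7 = 4
  -3 + 9 = 6
  2 + 3 = 5
  2 + 7 = 9
  2 + 9 = 11
  3 + 7 = 10
  3 + 9 = 12
  7 + 9 = 16
Collected distinct sums: {-1, 0, 4, 5, 6, 9, 10, 11, 12, 16}
|A +̂ A| = 10
(Reference bound: |A +̂ A| ≥ 2|A| - 3 for |A| ≥ 2, with |A| = 5 giving ≥ 7.)

|A +̂ A| = 10


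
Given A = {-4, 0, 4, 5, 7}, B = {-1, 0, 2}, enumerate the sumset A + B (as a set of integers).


A + B = {a + b : a ∈ A, b ∈ B}.
Enumerate all |A|·|B| = 5·3 = 15 pairs (a, b) and collect distinct sums.
a = -4: -4+-1=-5, -4+0=-4, -4+2=-2
a = 0: 0+-1=-1, 0+0=0, 0+2=2
a = 4: 4+-1=3, 4+0=4, 4+2=6
a = 5: 5+-1=4, 5+0=5, 5+2=7
a = 7: 7+-1=6, 7+0=7, 7+2=9
Collecting distinct sums: A + B = {-5, -4, -2, -1, 0, 2, 3, 4, 5, 6, 7, 9}
|A + B| = 12

A + B = {-5, -4, -2, -1, 0, 2, 3, 4, 5, 6, 7, 9}


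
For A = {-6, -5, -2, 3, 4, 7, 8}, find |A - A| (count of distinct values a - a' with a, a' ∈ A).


A - A = {a - a' : a, a' ∈ A}; |A| = 7.
Bounds: 2|A|-1 ≤ |A - A| ≤ |A|² - |A| + 1, i.e. 13 ≤ |A - A| ≤ 43.
Note: 0 ∈ A - A always (from a - a). The set is symmetric: if d ∈ A - A then -d ∈ A - A.
Enumerate nonzero differences d = a - a' with a > a' (then include -d):
Positive differences: {1, 3, 4, 5, 6, 8, 9, 10, 12, 13, 14}
Full difference set: {0} ∪ (positive diffs) ∪ (negative diffs).
|A - A| = 1 + 2·11 = 23 (matches direct enumeration: 23).

|A - A| = 23


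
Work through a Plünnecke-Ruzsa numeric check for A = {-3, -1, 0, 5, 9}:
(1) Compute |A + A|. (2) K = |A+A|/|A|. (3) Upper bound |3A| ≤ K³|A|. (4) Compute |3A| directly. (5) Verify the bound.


|A| = 5.
Step 1: Compute A + A by enumerating all 25 pairs.
A + A = {-6, -4, -3, -2, -1, 0, 2, 4, 5, 6, 8, 9, 10, 14, 18}, so |A + A| = 15.
Step 2: Doubling constant K = |A + A|/|A| = 15/5 = 15/5 ≈ 3.0000.
Step 3: Plünnecke-Ruzsa gives |3A| ≤ K³·|A| = (3.0000)³ · 5 ≈ 135.0000.
Step 4: Compute 3A = A + A + A directly by enumerating all triples (a,b,c) ∈ A³; |3A| = 28.
Step 5: Check 28 ≤ 135.0000? Yes ✓.

K = 15/5, Plünnecke-Ruzsa bound K³|A| ≈ 135.0000, |3A| = 28, inequality holds.


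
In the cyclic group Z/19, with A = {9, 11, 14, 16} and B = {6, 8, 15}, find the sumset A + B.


Work in Z/19Z: reduce every sum a + b modulo 19.
Enumerate all 12 pairs:
a = 9: 9+6=15, 9+8=17, 9+15=5
a = 11: 11+6=17, 11+8=0, 11+15=7
a = 14: 14+6=1, 14+8=3, 14+15=10
a = 16: 16+6=3, 16+8=5, 16+15=12
Distinct residues collected: {0, 1, 3, 5, 7, 10, 12, 15, 17}
|A + B| = 9 (out of 19 total residues).

A + B = {0, 1, 3, 5, 7, 10, 12, 15, 17}


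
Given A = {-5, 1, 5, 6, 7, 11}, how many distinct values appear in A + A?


A + A = {a + a' : a, a' ∈ A}; |A| = 6.
General bounds: 2|A| - 1 ≤ |A + A| ≤ |A|(|A|+1)/2, i.e. 11 ≤ |A + A| ≤ 21.
Lower bound 2|A|-1 is attained iff A is an arithmetic progression.
Enumerate sums a + a' for a ≤ a' (symmetric, so this suffices):
a = -5: -5+-5=-10, -5+1=-4, -5+5=0, -5+6=1, -5+7=2, -5+11=6
a = 1: 1+1=2, 1+5=6, 1+6=7, 1+7=8, 1+11=12
a = 5: 5+5=10, 5+6=11, 5+7=12, 5+11=16
a = 6: 6+6=12, 6+7=13, 6+11=17
a = 7: 7+7=14, 7+11=18
a = 11: 11+11=22
Distinct sums: {-10, -4, 0, 1, 2, 6, 7, 8, 10, 11, 12, 13, 14, 16, 17, 18, 22}
|A + A| = 17

|A + A| = 17


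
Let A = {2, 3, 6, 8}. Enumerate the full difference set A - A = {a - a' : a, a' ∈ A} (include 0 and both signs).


A - A = {a - a' : a, a' ∈ A}.
Compute a - a' for each ordered pair (a, a'):
a = 2: 2-2=0, 2-3=-1, 2-6=-4, 2-8=-6
a = 3: 3-2=1, 3-3=0, 3-6=-3, 3-8=-5
a = 6: 6-2=4, 6-3=3, 6-6=0, 6-8=-2
a = 8: 8-2=6, 8-3=5, 8-6=2, 8-8=0
Collecting distinct values (and noting 0 appears from a-a):
A - A = {-6, -5, -4, -3, -2, -1, 0, 1, 2, 3, 4, 5, 6}
|A - A| = 13

A - A = {-6, -5, -4, -3, -2, -1, 0, 1, 2, 3, 4, 5, 6}


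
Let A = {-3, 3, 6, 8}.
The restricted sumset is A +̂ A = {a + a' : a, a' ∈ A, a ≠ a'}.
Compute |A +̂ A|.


Restricted sumset: A +̂ A = {a + a' : a ∈ A, a' ∈ A, a ≠ a'}.
Equivalently, take A + A and drop any sum 2a that is achievable ONLY as a + a for a ∈ A (i.e. sums representable only with equal summands).
Enumerate pairs (a, a') with a < a' (symmetric, so each unordered pair gives one sum; this covers all a ≠ a'):
  -3 + 3 = 0
  -3 + 6 = 3
  -3 + 8 = 5
  3 + 6 = 9
  3 + 8 = 11
  6 + 8 = 14
Collected distinct sums: {0, 3, 5, 9, 11, 14}
|A +̂ A| = 6
(Reference bound: |A +̂ A| ≥ 2|A| - 3 for |A| ≥ 2, with |A| = 4 giving ≥ 5.)

|A +̂ A| = 6


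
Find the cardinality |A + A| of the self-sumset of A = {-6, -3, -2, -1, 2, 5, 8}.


A + A = {a + a' : a, a' ∈ A}; |A| = 7.
General bounds: 2|A| - 1 ≤ |A + A| ≤ |A|(|A|+1)/2, i.e. 13 ≤ |A + A| ≤ 28.
Lower bound 2|A|-1 is attained iff A is an arithmetic progression.
Enumerate sums a + a' for a ≤ a' (symmetric, so this suffices):
a = -6: -6+-6=-12, -6+-3=-9, -6+-2=-8, -6+-1=-7, -6+2=-4, -6+5=-1, -6+8=2
a = -3: -3+-3=-6, -3+-2=-5, -3+-1=-4, -3+2=-1, -3+5=2, -3+8=5
a = -2: -2+-2=-4, -2+-1=-3, -2+2=0, -2+5=3, -2+8=6
a = -1: -1+-1=-2, -1+2=1, -1+5=4, -1+8=7
a = 2: 2+2=4, 2+5=7, 2+8=10
a = 5: 5+5=10, 5+8=13
a = 8: 8+8=16
Distinct sums: {-12, -9, -8, -7, -6, -5, -4, -3, -2, -1, 0, 1, 2, 3, 4, 5, 6, 7, 10, 13, 16}
|A + A| = 21

|A + A| = 21


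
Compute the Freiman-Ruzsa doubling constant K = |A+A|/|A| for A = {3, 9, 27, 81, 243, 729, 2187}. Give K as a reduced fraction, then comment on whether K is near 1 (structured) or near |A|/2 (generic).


|A| = 7.
Compute A + A by enumerating all 49 pairs.
A + A = {6, 12, 18, 30, 36, 54, 84, 90, 108, 162, 246, 252, 270, 324, 486, 732, 738, 756, 810, 972, 1458, 2190, 2196, 2214, 2268, 2430, 2916, 4374}, so |A + A| = 28.
K = |A + A| / |A| = 28/7 = 4/1 ≈ 4.0000.
Reference: AP of size 7 gives K = 13/7 ≈ 1.8571; a fully generic set of size 7 gives K ≈ 4.0000.

|A| = 7, |A + A| = 28, K = 28/7 = 4/1.


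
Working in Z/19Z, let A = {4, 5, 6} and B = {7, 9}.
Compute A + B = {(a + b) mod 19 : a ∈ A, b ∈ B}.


Work in Z/19Z: reduce every sum a + b modulo 19.
Enumerate all 6 pairs:
a = 4: 4+7=11, 4+9=13
a = 5: 5+7=12, 5+9=14
a = 6: 6+7=13, 6+9=15
Distinct residues collected: {11, 12, 13, 14, 15}
|A + B| = 5 (out of 19 total residues).

A + B = {11, 12, 13, 14, 15}


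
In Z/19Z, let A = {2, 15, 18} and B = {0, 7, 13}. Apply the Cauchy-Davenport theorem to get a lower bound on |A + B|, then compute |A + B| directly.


Cauchy-Davenport: |A + B| ≥ min(p, |A| + |B| - 1) for A, B nonempty in Z/pZ.
|A| = 3, |B| = 3, p = 19.
CD lower bound = min(19, 3 + 3 - 1) = min(19, 5) = 5.
Compute A + B mod 19 directly:
a = 2: 2+0=2, 2+7=9, 2+13=15
a = 15: 15+0=15, 15+7=3, 15+13=9
a = 18: 18+0=18, 18+7=6, 18+13=12
A + B = {2, 3, 6, 9, 12, 15, 18}, so |A + B| = 7.
Verify: 7 ≥ 5? Yes ✓.

CD lower bound = 5, actual |A + B| = 7.


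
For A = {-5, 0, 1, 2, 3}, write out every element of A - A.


A - A = {a - a' : a, a' ∈ A}.
Compute a - a' for each ordered pair (a, a'):
a = -5: -5--5=0, -5-0=-5, -5-1=-6, -5-2=-7, -5-3=-8
a = 0: 0--5=5, 0-0=0, 0-1=-1, 0-2=-2, 0-3=-3
a = 1: 1--5=6, 1-0=1, 1-1=0, 1-2=-1, 1-3=-2
a = 2: 2--5=7, 2-0=2, 2-1=1, 2-2=0, 2-3=-1
a = 3: 3--5=8, 3-0=3, 3-1=2, 3-2=1, 3-3=0
Collecting distinct values (and noting 0 appears from a-a):
A - A = {-8, -7, -6, -5, -3, -2, -1, 0, 1, 2, 3, 5, 6, 7, 8}
|A - A| = 15

A - A = {-8, -7, -6, -5, -3, -2, -1, 0, 1, 2, 3, 5, 6, 7, 8}


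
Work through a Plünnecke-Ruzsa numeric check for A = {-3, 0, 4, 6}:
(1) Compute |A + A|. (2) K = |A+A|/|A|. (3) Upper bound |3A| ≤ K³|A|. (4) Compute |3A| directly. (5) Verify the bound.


|A| = 4.
Step 1: Compute A + A by enumerating all 16 pairs.
A + A = {-6, -3, 0, 1, 3, 4, 6, 8, 10, 12}, so |A + A| = 10.
Step 2: Doubling constant K = |A + A|/|A| = 10/4 = 10/4 ≈ 2.5000.
Step 3: Plünnecke-Ruzsa gives |3A| ≤ K³·|A| = (2.5000)³ · 4 ≈ 62.5000.
Step 4: Compute 3A = A + A + A directly by enumerating all triples (a,b,c) ∈ A³; |3A| = 18.
Step 5: Check 18 ≤ 62.5000? Yes ✓.

K = 10/4, Plünnecke-Ruzsa bound K³|A| ≈ 62.5000, |3A| = 18, inequality holds.
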